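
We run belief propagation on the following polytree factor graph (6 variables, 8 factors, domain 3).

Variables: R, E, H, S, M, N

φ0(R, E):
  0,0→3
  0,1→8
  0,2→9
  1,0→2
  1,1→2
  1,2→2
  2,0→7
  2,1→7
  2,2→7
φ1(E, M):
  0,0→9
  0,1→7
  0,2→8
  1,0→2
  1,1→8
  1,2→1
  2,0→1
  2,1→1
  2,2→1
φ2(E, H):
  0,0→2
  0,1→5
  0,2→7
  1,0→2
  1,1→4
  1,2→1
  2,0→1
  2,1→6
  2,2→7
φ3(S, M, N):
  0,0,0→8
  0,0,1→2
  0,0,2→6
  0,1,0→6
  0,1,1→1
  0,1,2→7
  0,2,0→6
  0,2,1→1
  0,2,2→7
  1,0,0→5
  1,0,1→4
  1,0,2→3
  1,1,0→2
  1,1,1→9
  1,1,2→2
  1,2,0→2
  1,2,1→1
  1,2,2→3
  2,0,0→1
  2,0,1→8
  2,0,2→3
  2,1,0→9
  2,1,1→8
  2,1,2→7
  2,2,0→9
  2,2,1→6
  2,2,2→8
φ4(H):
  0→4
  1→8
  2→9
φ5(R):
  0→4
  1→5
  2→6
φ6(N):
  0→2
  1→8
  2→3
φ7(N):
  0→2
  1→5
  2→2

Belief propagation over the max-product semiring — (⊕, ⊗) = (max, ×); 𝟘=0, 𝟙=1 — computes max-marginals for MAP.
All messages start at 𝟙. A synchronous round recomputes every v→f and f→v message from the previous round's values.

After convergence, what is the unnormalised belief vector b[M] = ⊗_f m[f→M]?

b[M] = [7620480, 6667920, 5080320]

init: all messages = 𝟙 over 3 values
r1 m[φ0→R] = [9, 2, 7]
r1 m[φ0→E] = [7, 8, 9]
r1 m[φ1→E] = [9, 8, 1]
r1 m[φ1→M] = [9, 8, 8]
r1 m[φ2→E] = [7, 4, 7]
r1 m[φ2→H] = [2, 6, 7]
r1 m[φ3→S] = [8, 9, 9]
r1 m[φ3→M] = [8, 9, 9]
r1 m[φ3→N] = [9, 9, 8]
r1 m[φ4→H] = [4, 8, 9]
r1 m[φ5→R] = [4, 5, 6]
r1 m[φ6→N] = [2, 8, 3]
r1 m[φ7→N] = [2, 5, 2]
r1 m[R→φ0] = [1, 1, 1]
r1 m[R→φ5] = [1, 1, 1]
r1 m[E→φ0] = [1, 1, 1]
r1 m[E→φ1] = [1, 1, 1]
r1 m[E→φ2] = [1, 1, 1]
r1 m[H→φ2] = [1, 1, 1]
r1 m[H→φ4] = [1, 1, 1]
r1 m[S→φ3] = [1, 1, 1]
r1 m[M→φ1] = [1, 1, 1]
r1 m[M→φ3] = [1, 1, 1]
r1 m[N→φ3] = [1, 1, 1]
r1 m[N→φ6] = [1, 1, 1]
r1 m[N→φ7] = [1, 1, 1]
r2 m[φ0→R] = [9, 2, 7]
r2 m[φ0→E] = [7, 8, 9]
r2 m[φ1→E] = [9, 8, 1]
r2 m[φ1→M] = [9, 8, 8]
r2 m[φ2→E] = [7, 4, 7]
r2 m[φ2→H] = [2, 6, 7]
r2 m[φ3→S] = [8, 9, 9]
r2 m[φ3→M] = [8, 9, 9]
r2 m[φ3→N] = [9, 9, 8]
r2 m[φ4→H] = [4, 8, 9]
r2 m[φ5→R] = [4, 5, 6]
r2 m[φ6→N] = [2, 8, 3]
r2 m[φ7→N] = [2, 5, 2]
r2 m[R→φ0] = [4, 5, 6]
r2 m[R→φ5] = [9, 2, 7]
r2 m[E→φ0] = [63, 32, 7]
r2 m[E→φ1] = [49, 32, 63]
r2 m[E→φ2] = [63, 64, 9]
r2 m[H→φ2] = [4, 8, 9]
r2 m[H→φ4] = [2, 6, 7]
r2 m[S→φ3] = [1, 1, 1]
r2 m[M→φ1] = [8, 9, 9]
r2 m[M→φ3] = [9, 8, 8]
r2 m[N→φ3] = [4, 40, 6]
r2 m[N→φ6] = [18, 45, 16]
r2 m[N→φ7] = [18, 72, 24]
r3 m[φ0→R] = [256, 126, 441]
r3 m[φ0→E] = [42, 42, 42]
r3 m[φ1→E] = [72, 72, 9]
r3 m[φ1→M] = [441, 343, 392]
r3 m[φ2→E] = [63, 32, 63]
r3 m[φ2→H] = [128, 315, 441]
r3 m[φ3→S] = [720, 2880, 2880]
r3 m[φ3→M] = [320, 360, 240]
r3 m[φ3→N] = [72, 72, 64]
r3 m[φ4→H] = [4, 8, 9]
r3 m[φ5→R] = [4, 5, 6]
r3 m[φ6→N] = [2, 8, 3]
r3 m[φ7→N] = [2, 5, 2]
r3 m[R→φ0] = [4, 5, 6]
r3 m[R→φ5] = [9, 2, 7]
r3 m[E→φ0] = [63, 32, 7]
r3 m[E→φ1] = [49, 32, 63]
r3 m[E→φ2] = [63, 64, 9]
r3 m[H→φ2] = [4, 8, 9]
r3 m[H→φ4] = [2, 6, 7]
r3 m[S→φ3] = [1, 1, 1]
r3 m[M→φ1] = [8, 9, 9]
r3 m[M→φ3] = [9, 8, 8]
r3 m[N→φ3] = [4, 40, 6]
r3 m[N→φ6] = [18, 45, 16]
r3 m[N→φ7] = [18, 72, 24]
r4 m[φ0→R] = [256, 126, 441]
r4 m[φ0→E] = [42, 42, 42]
r4 m[φ1→E] = [72, 72, 9]
r4 m[φ1→M] = [441, 343, 392]
r4 m[φ2→E] = [63, 32, 63]
r4 m[φ2→H] = [128, 315, 441]
r4 m[φ3→S] = [720, 2880, 2880]
r4 m[φ3→M] = [320, 360, 240]
r4 m[φ3→N] = [72, 72, 64]
r4 m[φ4→H] = [4, 8, 9]
r4 m[φ5→R] = [4, 5, 6]
r4 m[φ6→N] = [2, 8, 3]
r4 m[φ7→N] = [2, 5, 2]
r4 m[R→φ0] = [4, 5, 6]
r4 m[R→φ5] = [256, 126, 441]
r4 m[E→φ0] = [4536, 2304, 567]
r4 m[E→φ1] = [2646, 1344, 2646]
r4 m[E→φ2] = [3024, 3024, 378]
r4 m[H→φ2] = [4, 8, 9]
r4 m[H→φ4] = [128, 315, 441]
r4 m[S→φ3] = [1, 1, 1]
r4 m[M→φ1] = [320, 360, 240]
r4 m[M→φ3] = [441, 343, 392]
r4 m[N→φ3] = [4, 40, 6]
r4 m[N→φ6] = [144, 360, 128]
r4 m[N→φ7] = [144, 576, 192]
r5 m[φ0→R] = [18432, 9072, 31752]
r5 m[φ0→E] = [42, 42, 42]
r5 m[φ1→E] = [2880, 2880, 360]
r5 m[φ1→M] = [23814, 18522, 21168]
r5 m[φ2→E] = [63, 32, 63]
r5 m[φ2→H] = [6048, 15120, 21168]
r5 m[φ3→S] = [35280, 123480, 141120]
r5 m[φ3→M] = [320, 360, 240]
r5 m[φ3→N] = [3528, 3528, 3136]
r5 m[φ4→H] = [4, 8, 9]
r5 m[φ5→R] = [4, 5, 6]
r5 m[φ6→N] = [2, 8, 3]
r5 m[φ7→N] = [2, 5, 2]
r5 m[R→φ0] = [4, 5, 6]
r5 m[R→φ5] = [256, 126, 441]
r5 m[E→φ0] = [4536, 2304, 567]
r5 m[E→φ1] = [2646, 1344, 2646]
r5 m[E→φ2] = [3024, 3024, 378]
r5 m[H→φ2] = [4, 8, 9]
r5 m[H→φ4] = [128, 315, 441]
r5 m[S→φ3] = [1, 1, 1]
r5 m[M→φ1] = [320, 360, 240]
r5 m[M→φ3] = [441, 343, 392]
r5 m[N→φ3] = [4, 40, 6]
r5 m[N→φ6] = [144, 360, 128]
r5 m[N→φ7] = [144, 576, 192]
r6 m[φ0→R] = [18432, 9072, 31752]
r6 m[φ0→E] = [42, 42, 42]
r6 m[φ1→E] = [2880, 2880, 360]
r6 m[φ1→M] = [23814, 18522, 21168]
r6 m[φ2→E] = [63, 32, 63]
r6 m[φ2→H] = [6048, 15120, 21168]
r6 m[φ3→S] = [35280, 123480, 141120]
r6 m[φ3→M] = [320, 360, 240]
r6 m[φ3→N] = [3528, 3528, 3136]
r6 m[φ4→H] = [4, 8, 9]
r6 m[φ5→R] = [4, 5, 6]
r6 m[φ6→N] = [2, 8, 3]
r6 m[φ7→N] = [2, 5, 2]
r6 m[R→φ0] = [4, 5, 6]
r6 m[R→φ5] = [18432, 9072, 31752]
r6 m[E→φ0] = [181440, 92160, 22680]
r6 m[E→φ1] = [2646, 1344, 2646]
r6 m[E→φ2] = [120960, 120960, 15120]
r6 m[H→φ2] = [4, 8, 9]
r6 m[H→φ4] = [6048, 15120, 21168]
r6 m[S→φ3] = [1, 1, 1]
r6 m[M→φ1] = [320, 360, 240]
r6 m[M→φ3] = [23814, 18522, 21168]
r6 m[N→φ3] = [4, 40, 6]
r6 m[N→φ6] = [7056, 17640, 6272]
r6 m[N→φ7] = [7056, 28224, 9408]
r7 m[φ0→R] = [737280, 362880, 1270080]
r7 m[φ0→E] = [42, 42, 42]
r7 m[φ1→E] = [2880, 2880, 360]
r7 m[φ1→M] = [23814, 18522, 21168]
r7 m[φ2→E] = [63, 32, 63]
r7 m[φ2→H] = [241920, 604800, 846720]
r7 m[φ3→S] = [1905120, 6667920, 7620480]
r7 m[φ3→M] = [320, 360, 240]
r7 m[φ3→N] = [190512, 190512, 169344]
r7 m[φ4→H] = [4, 8, 9]
r7 m[φ5→R] = [4, 5, 6]
r7 m[φ6→N] = [2, 8, 3]
r7 m[φ7→N] = [2, 5, 2]
r7 m[R→φ0] = [4, 5, 6]
r7 m[R→φ5] = [18432, 9072, 31752]
r7 m[E→φ0] = [181440, 92160, 22680]
r7 m[E→φ1] = [2646, 1344, 2646]
r7 m[E→φ2] = [120960, 120960, 15120]
r7 m[H→φ2] = [4, 8, 9]
r7 m[H→φ4] = [6048, 15120, 21168]
r7 m[S→φ3] = [1, 1, 1]
r7 m[M→φ1] = [320, 360, 240]
r7 m[M→φ3] = [23814, 18522, 21168]
r7 m[N→φ3] = [4, 40, 6]
r7 m[N→φ6] = [7056, 17640, 6272]
r7 m[N→φ7] = [7056, 28224, 9408]
r8 m[φ0→R] = [737280, 362880, 1270080]
r8 m[φ0→E] = [42, 42, 42]
r8 m[φ1→E] = [2880, 2880, 360]
r8 m[φ1→M] = [23814, 18522, 21168]
r8 m[φ2→E] = [63, 32, 63]
r8 m[φ2→H] = [241920, 604800, 846720]
r8 m[φ3→S] = [1905120, 6667920, 7620480]
r8 m[φ3→M] = [320, 360, 240]
r8 m[φ3→N] = [190512, 190512, 169344]
r8 m[φ4→H] = [4, 8, 9]
r8 m[φ5→R] = [4, 5, 6]
r8 m[φ6→N] = [2, 8, 3]
r8 m[φ7→N] = [2, 5, 2]
r8 m[R→φ0] = [4, 5, 6]
r8 m[R→φ5] = [737280, 362880, 1270080]
r8 m[E→φ0] = [181440, 92160, 22680]
r8 m[E→φ1] = [2646, 1344, 2646]
r8 m[E→φ2] = [120960, 120960, 15120]
r8 m[H→φ2] = [4, 8, 9]
r8 m[H→φ4] = [241920, 604800, 846720]
r8 m[S→φ3] = [1, 1, 1]
r8 m[M→φ1] = [320, 360, 240]
r8 m[M→φ3] = [23814, 18522, 21168]
r8 m[N→φ3] = [4, 40, 6]
r8 m[N→φ6] = [381024, 952560, 338688]
r8 m[N→φ7] = [381024, 1524096, 508032]
r9 m[φ0→R] = [737280, 362880, 1270080]
r9 m[φ0→E] = [42, 42, 42]
r9 m[φ1→E] = [2880, 2880, 360]
r9 m[φ1→M] = [23814, 18522, 21168]
r9 m[φ2→E] = [63, 32, 63]
r9 m[φ2→H] = [241920, 604800, 846720]
r9 m[φ3→S] = [1905120, 6667920, 7620480]
r9 m[φ3→M] = [320, 360, 240]
r9 m[φ3→N] = [190512, 190512, 169344]
r9 m[φ4→H] = [4, 8, 9]
r9 m[φ5→R] = [4, 5, 6]
r9 m[φ6→N] = [2, 8, 3]
r9 m[φ7→N] = [2, 5, 2]
r9 m[R→φ0] = [4, 5, 6]
r9 m[R→φ5] = [737280, 362880, 1270080]
r9 m[E→φ0] = [181440, 92160, 22680]
r9 m[E→φ1] = [2646, 1344, 2646]
r9 m[E→φ2] = [120960, 120960, 15120]
r9 m[H→φ2] = [4, 8, 9]
r9 m[H→φ4] = [241920, 604800, 846720]
r9 m[S→φ3] = [1, 1, 1]
r9 m[M→φ1] = [320, 360, 240]
r9 m[M→φ3] = [23814, 18522, 21168]
r9 m[N→φ3] = [4, 40, 6]
r9 m[N→φ6] = [381024, 952560, 338688]
r9 m[N→φ7] = [381024, 1524096, 508032]
fixed point reached at round 9
b[M] = ⊗ incoming = [7620480, 6667920, 5080320]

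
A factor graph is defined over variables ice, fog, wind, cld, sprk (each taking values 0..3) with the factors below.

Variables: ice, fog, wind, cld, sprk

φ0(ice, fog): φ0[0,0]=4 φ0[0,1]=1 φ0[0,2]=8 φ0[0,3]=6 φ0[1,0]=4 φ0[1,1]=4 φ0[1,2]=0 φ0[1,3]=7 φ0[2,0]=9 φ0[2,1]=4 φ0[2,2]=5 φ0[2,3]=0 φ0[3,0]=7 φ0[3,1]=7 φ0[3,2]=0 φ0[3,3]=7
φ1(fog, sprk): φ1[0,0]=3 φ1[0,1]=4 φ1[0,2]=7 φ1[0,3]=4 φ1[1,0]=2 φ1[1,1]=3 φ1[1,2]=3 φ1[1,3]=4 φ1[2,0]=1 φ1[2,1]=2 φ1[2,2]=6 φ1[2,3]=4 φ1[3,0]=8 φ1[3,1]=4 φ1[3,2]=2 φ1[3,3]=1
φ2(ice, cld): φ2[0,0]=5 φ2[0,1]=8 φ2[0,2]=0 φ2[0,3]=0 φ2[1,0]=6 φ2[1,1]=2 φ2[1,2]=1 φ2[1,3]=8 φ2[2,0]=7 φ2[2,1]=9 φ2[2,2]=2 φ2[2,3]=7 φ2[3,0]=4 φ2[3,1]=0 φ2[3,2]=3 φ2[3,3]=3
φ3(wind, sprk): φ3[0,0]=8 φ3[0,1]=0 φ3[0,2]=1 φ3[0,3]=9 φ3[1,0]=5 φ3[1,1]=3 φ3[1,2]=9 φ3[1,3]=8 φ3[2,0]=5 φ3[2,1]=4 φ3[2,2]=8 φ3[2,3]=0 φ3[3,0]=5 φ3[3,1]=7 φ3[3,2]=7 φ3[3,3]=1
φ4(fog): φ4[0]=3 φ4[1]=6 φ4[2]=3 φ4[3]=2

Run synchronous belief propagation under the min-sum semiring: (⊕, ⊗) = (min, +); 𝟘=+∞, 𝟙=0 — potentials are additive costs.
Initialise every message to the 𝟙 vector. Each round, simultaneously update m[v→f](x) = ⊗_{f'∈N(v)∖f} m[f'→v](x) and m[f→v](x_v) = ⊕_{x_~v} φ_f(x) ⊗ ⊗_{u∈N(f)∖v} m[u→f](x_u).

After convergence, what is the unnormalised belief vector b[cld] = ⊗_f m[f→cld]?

b[cld] = [9, 5, 5, 8]

init: all messages = 𝟙 over 4 values
r1 m[φ0→ice] = [1, 0, 0, 0]
r1 m[φ0→fog] = [4, 1, 0, 0]
r1 m[φ1→fog] = [3, 2, 1, 1]
r1 m[φ1→sprk] = [1, 2, 2, 1]
r1 m[φ2→ice] = [0, 1, 2, 0]
r1 m[φ2→cld] = [4, 0, 0, 0]
r1 m[φ3→wind] = [0, 3, 0, 1]
r1 m[φ3→sprk] = [5, 0, 1, 0]
r1 m[φ4→fog] = [3, 6, 3, 2]
r1 m[ice→φ0] = [0, 0, 0, 0]
r1 m[ice→φ2] = [0, 0, 0, 0]
r1 m[fog→φ0] = [0, 0, 0, 0]
r1 m[fog→φ1] = [0, 0, 0, 0]
r1 m[fog→φ4] = [0, 0, 0, 0]
r1 m[wind→φ3] = [0, 0, 0, 0]
r1 m[cld→φ2] = [0, 0, 0, 0]
r1 m[sprk→φ1] = [0, 0, 0, 0]
r1 m[sprk→φ3] = [0, 0, 0, 0]
r2 m[φ0→ice] = [1, 0, 0, 0]
r2 m[φ0→fog] = [4, 1, 0, 0]
r2 m[φ1→fog] = [3, 2, 1, 1]
r2 m[φ1→sprk] = [1, 2, 2, 1]
r2 m[φ2→ice] = [0, 1, 2, 0]
r2 m[φ2→cld] = [4, 0, 0, 0]
r2 m[φ3→wind] = [0, 3, 0, 1]
r2 m[φ3→sprk] = [5, 0, 1, 0]
r2 m[φ4→fog] = [3, 6, 3, 2]
r2 m[ice→φ0] = [0, 1, 2, 0]
r2 m[ice→φ2] = [1, 0, 0, 0]
r2 m[fog→φ0] = [6, 8, 4, 3]
r2 m[fog→φ1] = [7, 7, 3, 2]
r2 m[fog→φ4] = [7, 3, 1, 1]
r2 m[wind→φ3] = [0, 0, 0, 0]
r2 m[cld→φ2] = [0, 0, 0, 0]
r2 m[sprk→φ1] = [5, 0, 1, 0]
r2 m[sprk→φ3] = [1, 2, 2, 1]
r3 m[φ0→ice] = [9, 4, 3, 4]
r3 m[φ0→fog] = [4, 1, 0, 2]
r3 m[φ1→fog] = [4, 3, 2, 1]
r3 m[φ1→sprk] = [4, 5, 4, 3]
r3 m[φ2→ice] = [0, 1, 2, 0]
r3 m[φ2→cld] = [4, 0, 1, 1]
r3 m[φ3→wind] = [2, 5, 1, 2]
r3 m[φ3→sprk] = [5, 0, 1, 0]
r3 m[φ4→fog] = [3, 6, 3, 2]
r3 m[ice→φ0] = [0, 1, 2, 0]
r3 m[ice→φ2] = [1, 0, 0, 0]
r3 m[fog→φ0] = [6, 8, 4, 3]
r3 m[fog→φ1] = [7, 7, 3, 2]
r3 m[fog→φ4] = [7, 3, 1, 1]
r3 m[wind→φ3] = [0, 0, 0, 0]
r3 m[cld→φ2] = [0, 0, 0, 0]
r3 m[sprk→φ1] = [5, 0, 1, 0]
r3 m[sprk→φ3] = [1, 2, 2, 1]
r4 m[φ0→ice] = [9, 4, 3, 4]
r4 m[φ0→fog] = [4, 1, 0, 2]
r4 m[φ1→fog] = [4, 3, 2, 1]
r4 m[φ1→sprk] = [4, 5, 4, 3]
r4 m[φ2→ice] = [0, 1, 2, 0]
r4 m[φ2→cld] = [4, 0, 1, 1]
r4 m[φ3→wind] = [2, 5, 1, 2]
r4 m[φ3→sprk] = [5, 0, 1, 0]
r4 m[φ4→fog] = [3, 6, 3, 2]
r4 m[ice→φ0] = [0, 1, 2, 0]
r4 m[ice→φ2] = [9, 4, 3, 4]
r4 m[fog→φ0] = [7, 9, 5, 3]
r4 m[fog→φ1] = [7, 7, 3, 4]
r4 m[fog→φ4] = [8, 4, 2, 3]
r4 m[wind→φ3] = [0, 0, 0, 0]
r4 m[cld→φ2] = [0, 0, 0, 0]
r4 m[sprk→φ1] = [5, 0, 1, 0]
r4 m[sprk→φ3] = [4, 5, 4, 3]
r5 m[φ0→ice] = [9, 5, 3, 5]
r5 m[φ0→fog] = [4, 1, 0, 2]
r5 m[φ1→fog] = [4, 3, 2, 1]
r5 m[φ1→sprk] = [4, 5, 6, 5]
r5 m[φ2→ice] = [0, 1, 2, 0]
r5 m[φ2→cld] = [8, 4, 5, 7]
r5 m[φ3→wind] = [5, 8, 3, 4]
r5 m[φ3→sprk] = [5, 0, 1, 0]
r5 m[φ4→fog] = [3, 6, 3, 2]
r5 m[ice→φ0] = [0, 1, 2, 0]
r5 m[ice→φ2] = [9, 4, 3, 4]
r5 m[fog→φ0] = [7, 9, 5, 3]
r5 m[fog→φ1] = [7, 7, 3, 4]
r5 m[fog→φ4] = [8, 4, 2, 3]
r5 m[wind→φ3] = [0, 0, 0, 0]
r5 m[cld→φ2] = [0, 0, 0, 0]
r5 m[sprk→φ1] = [5, 0, 1, 0]
r5 m[sprk→φ3] = [4, 5, 4, 3]
r6 m[φ0→ice] = [9, 5, 3, 5]
r6 m[φ0→fog] = [4, 1, 0, 2]
r6 m[φ1→fog] = [4, 3, 2, 1]
r6 m[φ1→sprk] = [4, 5, 6, 5]
r6 m[φ2→ice] = [0, 1, 2, 0]
r6 m[φ2→cld] = [8, 4, 5, 7]
r6 m[φ3→wind] = [5, 8, 3, 4]
r6 m[φ3→sprk] = [5, 0, 1, 0]
r6 m[φ4→fog] = [3, 6, 3, 2]
r6 m[ice→φ0] = [0, 1, 2, 0]
r6 m[ice→φ2] = [9, 5, 3, 5]
r6 m[fog→φ0] = [7, 9, 5, 3]
r6 m[fog→φ1] = [7, 7, 3, 4]
r6 m[fog→φ4] = [8, 4, 2, 3]
r6 m[wind→φ3] = [0, 0, 0, 0]
r6 m[cld→φ2] = [0, 0, 0, 0]
r6 m[sprk→φ1] = [5, 0, 1, 0]
r6 m[sprk→φ3] = [4, 5, 6, 5]
r7 m[φ0→ice] = [9, 5, 3, 5]
r7 m[φ0→fog] = [4, 1, 0, 2]
r7 m[φ1→fog] = [4, 3, 2, 1]
r7 m[φ1→sprk] = [4, 5, 6, 5]
r7 m[φ2→ice] = [0, 1, 2, 0]
r7 m[φ2→cld] = [9, 5, 5, 8]
r7 m[φ3→wind] = [5, 8, 5, 6]
r7 m[φ3→sprk] = [5, 0, 1, 0]
r7 m[φ4→fog] = [3, 6, 3, 2]
r7 m[ice→φ0] = [0, 1, 2, 0]
r7 m[ice→φ2] = [9, 5, 3, 5]
r7 m[fog→φ0] = [7, 9, 5, 3]
r7 m[fog→φ1] = [7, 7, 3, 4]
r7 m[fog→φ4] = [8, 4, 2, 3]
r7 m[wind→φ3] = [0, 0, 0, 0]
r7 m[cld→φ2] = [0, 0, 0, 0]
r7 m[sprk→φ1] = [5, 0, 1, 0]
r7 m[sprk→φ3] = [4, 5, 6, 5]
r8 m[φ0→ice] = [9, 5, 3, 5]
r8 m[φ0→fog] = [4, 1, 0, 2]
r8 m[φ1→fog] = [4, 3, 2, 1]
r8 m[φ1→sprk] = [4, 5, 6, 5]
r8 m[φ2→ice] = [0, 1, 2, 0]
r8 m[φ2→cld] = [9, 5, 5, 8]
r8 m[φ3→wind] = [5, 8, 5, 6]
r8 m[φ3→sprk] = [5, 0, 1, 0]
r8 m[φ4→fog] = [3, 6, 3, 2]
r8 m[ice→φ0] = [0, 1, 2, 0]
r8 m[ice→φ2] = [9, 5, 3, 5]
r8 m[fog→φ0] = [7, 9, 5, 3]
r8 m[fog→φ1] = [7, 7, 3, 4]
r8 m[fog→φ4] = [8, 4, 2, 3]
r8 m[wind→φ3] = [0, 0, 0, 0]
r8 m[cld→φ2] = [0, 0, 0, 0]
r8 m[sprk→φ1] = [5, 0, 1, 0]
r8 m[sprk→φ3] = [4, 5, 6, 5]
fixed point reached at round 8
b[cld] = ⊗ incoming = [9, 5, 5, 8]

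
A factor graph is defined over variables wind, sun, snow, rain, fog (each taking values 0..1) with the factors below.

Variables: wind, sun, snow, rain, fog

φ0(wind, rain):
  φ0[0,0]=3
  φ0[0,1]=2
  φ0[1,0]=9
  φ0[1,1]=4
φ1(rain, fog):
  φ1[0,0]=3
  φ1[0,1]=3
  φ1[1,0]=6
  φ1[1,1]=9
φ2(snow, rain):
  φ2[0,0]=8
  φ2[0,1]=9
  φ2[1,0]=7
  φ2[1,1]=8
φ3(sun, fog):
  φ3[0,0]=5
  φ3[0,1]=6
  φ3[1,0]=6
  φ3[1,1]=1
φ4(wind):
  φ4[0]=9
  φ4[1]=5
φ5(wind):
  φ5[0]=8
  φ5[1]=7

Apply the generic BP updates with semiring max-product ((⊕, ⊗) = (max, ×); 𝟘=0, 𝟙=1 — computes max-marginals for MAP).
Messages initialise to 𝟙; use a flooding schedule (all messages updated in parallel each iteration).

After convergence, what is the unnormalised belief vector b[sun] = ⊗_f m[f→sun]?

b[sun] = [69984, 46656]

init: all messages = 𝟙 over 2 values
r1 m[φ0→wind] = [3, 9]
r1 m[φ0→rain] = [9, 4]
r1 m[φ1→rain] = [3, 9]
r1 m[φ1→fog] = [6, 9]
r1 m[φ2→snow] = [9, 8]
r1 m[φ2→rain] = [8, 9]
r1 m[φ3→sun] = [6, 6]
r1 m[φ3→fog] = [6, 6]
r1 m[φ4→wind] = [9, 5]
r1 m[φ5→wind] = [8, 7]
r1 m[wind→φ0] = [1, 1]
r1 m[wind→φ4] = [1, 1]
r1 m[wind→φ5] = [1, 1]
r1 m[sun→φ3] = [1, 1]
r1 m[snow→φ2] = [1, 1]
r1 m[rain→φ0] = [1, 1]
r1 m[rain→φ1] = [1, 1]
r1 m[rain→φ2] = [1, 1]
r1 m[fog→φ1] = [1, 1]
r1 m[fog→φ3] = [1, 1]
r2 m[φ0→wind] = [3, 9]
r2 m[φ0→rain] = [9, 4]
r2 m[φ1→rain] = [3, 9]
r2 m[φ1→fog] = [6, 9]
r2 m[φ2→snow] = [9, 8]
r2 m[φ2→rain] = [8, 9]
r2 m[φ3→sun] = [6, 6]
r2 m[φ3→fog] = [6, 6]
r2 m[φ4→wind] = [9, 5]
r2 m[φ5→wind] = [8, 7]
r2 m[wind→φ0] = [72, 35]
r2 m[wind→φ4] = [24, 63]
r2 m[wind→φ5] = [27, 45]
r2 m[sun→φ3] = [1, 1]
r2 m[snow→φ2] = [1, 1]
r2 m[rain→φ0] = [24, 81]
r2 m[rain→φ1] = [72, 36]
r2 m[rain→φ2] = [27, 36]
r2 m[fog→φ1] = [6, 6]
r2 m[fog→φ3] = [6, 9]
r3 m[φ0→wind] = [162, 324]
r3 m[φ0→rain] = [315, 144]
r3 m[φ1→rain] = [18, 54]
r3 m[φ1→fog] = [216, 324]
r3 m[φ2→snow] = [324, 288]
r3 m[φ2→rain] = [8, 9]
r3 m[φ3→sun] = [54, 36]
r3 m[φ3→fog] = [6, 6]
r3 m[φ4→wind] = [9, 5]
r3 m[φ5→wind] = [8, 7]
r3 m[wind→φ0] = [72, 35]
r3 m[wind→φ4] = [24, 63]
r3 m[wind→φ5] = [27, 45]
r3 m[sun→φ3] = [1, 1]
r3 m[snow→φ2] = [1, 1]
r3 m[rain→φ0] = [24, 81]
r3 m[rain→φ1] = [72, 36]
r3 m[rain→φ2] = [27, 36]
r3 m[fog→φ1] = [6, 6]
r3 m[fog→φ3] = [6, 9]
r4 m[φ0→wind] = [162, 324]
r4 m[φ0→rain] = [315, 144]
r4 m[φ1→rain] = [18, 54]
r4 m[φ1→fog] = [216, 324]
r4 m[φ2→snow] = [324, 288]
r4 m[φ2→rain] = [8, 9]
r4 m[φ3→sun] = [54, 36]
r4 m[φ3→fog] = [6, 6]
r4 m[φ4→wind] = [9, 5]
r4 m[φ5→wind] = [8, 7]
r4 m[wind→φ0] = [72, 35]
r4 m[wind→φ4] = [1296, 2268]
r4 m[wind→φ5] = [1458, 1620]
r4 m[sun→φ3] = [1, 1]
r4 m[snow→φ2] = [1, 1]
r4 m[rain→φ0] = [144, 486]
r4 m[rain→φ1] = [2520, 1296]
r4 m[rain→φ2] = [5670, 7776]
r4 m[fog→φ1] = [6, 6]
r4 m[fog→φ3] = [216, 324]
r5 m[φ0→wind] = [972, 1944]
r5 m[φ0→rain] = [315, 144]
r5 m[φ1→rain] = [18, 54]
r5 m[φ1→fog] = [7776, 11664]
r5 m[φ2→snow] = [69984, 62208]
r5 m[φ2→rain] = [8, 9]
r5 m[φ3→sun] = [1944, 1296]
r5 m[φ3→fog] = [6, 6]
r5 m[φ4→wind] = [9, 5]
r5 m[φ5→wind] = [8, 7]
r5 m[wind→φ0] = [72, 35]
r5 m[wind→φ4] = [1296, 2268]
r5 m[wind→φ5] = [1458, 1620]
r5 m[sun→φ3] = [1, 1]
r5 m[snow→φ2] = [1, 1]
r5 m[rain→φ0] = [144, 486]
r5 m[rain→φ1] = [2520, 1296]
r5 m[rain→φ2] = [5670, 7776]
r5 m[fog→φ1] = [6, 6]
r5 m[fog→φ3] = [216, 324]
r6 m[φ0→wind] = [972, 1944]
r6 m[φ0→rain] = [315, 144]
r6 m[φ1→rain] = [18, 54]
r6 m[φ1→fog] = [7776, 11664]
r6 m[φ2→snow] = [69984, 62208]
r6 m[φ2→rain] = [8, 9]
r6 m[φ3→sun] = [1944, 1296]
r6 m[φ3→fog] = [6, 6]
r6 m[φ4→wind] = [9, 5]
r6 m[φ5→wind] = [8, 7]
r6 m[wind→φ0] = [72, 35]
r6 m[wind→φ4] = [7776, 13608]
r6 m[wind→φ5] = [8748, 9720]
r6 m[sun→φ3] = [1, 1]
r6 m[snow→φ2] = [1, 1]
r6 m[rain→φ0] = [144, 486]
r6 m[rain→φ1] = [2520, 1296]
r6 m[rain→φ2] = [5670, 7776]
r6 m[fog→φ1] = [6, 6]
r6 m[fog→φ3] = [7776, 11664]
r7 m[φ0→wind] = [972, 1944]
r7 m[φ0→rain] = [315, 144]
r7 m[φ1→rain] = [18, 54]
r7 m[φ1→fog] = [7776, 11664]
r7 m[φ2→snow] = [69984, 62208]
r7 m[φ2→rain] = [8, 9]
r7 m[φ3→sun] = [69984, 46656]
r7 m[φ3→fog] = [6, 6]
r7 m[φ4→wind] = [9, 5]
r7 m[φ5→wind] = [8, 7]
r7 m[wind→φ0] = [72, 35]
r7 m[wind→φ4] = [7776, 13608]
r7 m[wind→φ5] = [8748, 9720]
r7 m[sun→φ3] = [1, 1]
r7 m[snow→φ2] = [1, 1]
r7 m[rain→φ0] = [144, 486]
r7 m[rain→φ1] = [2520, 1296]
r7 m[rain→φ2] = [5670, 7776]
r7 m[fog→φ1] = [6, 6]
r7 m[fog→φ3] = [7776, 11664]
r8 m[φ0→wind] = [972, 1944]
r8 m[φ0→rain] = [315, 144]
r8 m[φ1→rain] = [18, 54]
r8 m[φ1→fog] = [7776, 11664]
r8 m[φ2→snow] = [69984, 62208]
r8 m[φ2→rain] = [8, 9]
r8 m[φ3→sun] = [69984, 46656]
r8 m[φ3→fog] = [6, 6]
r8 m[φ4→wind] = [9, 5]
r8 m[φ5→wind] = [8, 7]
r8 m[wind→φ0] = [72, 35]
r8 m[wind→φ4] = [7776, 13608]
r8 m[wind→φ5] = [8748, 9720]
r8 m[sun→φ3] = [1, 1]
r8 m[snow→φ2] = [1, 1]
r8 m[rain→φ0] = [144, 486]
r8 m[rain→φ1] = [2520, 1296]
r8 m[rain→φ2] = [5670, 7776]
r8 m[fog→φ1] = [6, 6]
r8 m[fog→φ3] = [7776, 11664]
fixed point reached at round 8
b[sun] = ⊗ incoming = [69984, 46656]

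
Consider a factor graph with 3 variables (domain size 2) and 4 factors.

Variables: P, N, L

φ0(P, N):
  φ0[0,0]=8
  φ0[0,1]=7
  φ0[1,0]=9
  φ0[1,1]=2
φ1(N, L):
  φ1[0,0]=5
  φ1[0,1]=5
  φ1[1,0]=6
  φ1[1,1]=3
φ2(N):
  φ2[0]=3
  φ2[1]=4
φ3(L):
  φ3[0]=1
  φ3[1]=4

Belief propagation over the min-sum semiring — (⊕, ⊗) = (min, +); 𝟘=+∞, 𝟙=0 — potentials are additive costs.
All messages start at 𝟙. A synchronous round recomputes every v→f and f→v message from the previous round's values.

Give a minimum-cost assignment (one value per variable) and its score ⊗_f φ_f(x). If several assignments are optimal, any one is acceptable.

init: all messages = 𝟙 over 2 values
r1 m[φ0→P] = [7, 2]
r1 m[φ0→N] = [8, 2]
r1 m[φ1→N] = [5, 3]
r1 m[φ1→L] = [5, 3]
r1 m[φ2→N] = [3, 4]
r1 m[φ3→L] = [1, 4]
r1 m[P→φ0] = [0, 0]
r1 m[N→φ0] = [0, 0]
r1 m[N→φ1] = [0, 0]
r1 m[N→φ2] = [0, 0]
r1 m[L→φ1] = [0, 0]
r1 m[L→φ3] = [0, 0]
r2 m[φ0→P] = [7, 2]
r2 m[φ0→N] = [8, 2]
r2 m[φ1→N] = [5, 3]
r2 m[φ1→L] = [5, 3]
r2 m[φ2→N] = [3, 4]
r2 m[φ3→L] = [1, 4]
r2 m[P→φ0] = [0, 0]
r2 m[N→φ0] = [8, 7]
r2 m[N→φ1] = [11, 6]
r2 m[N→φ2] = [13, 5]
r2 m[L→φ1] = [1, 4]
r2 m[L→φ3] = [5, 3]
r3 m[φ0→P] = [14, 9]
r3 m[φ0→N] = [8, 2]
r3 m[φ1→N] = [6, 7]
r3 m[φ1→L] = [12, 9]
r3 m[φ2→N] = [3, 4]
r3 m[φ3→L] = [1, 4]
r3 m[P→φ0] = [0, 0]
r3 m[N→φ0] = [8, 7]
r3 m[N→φ1] = [11, 6]
r3 m[N→φ2] = [13, 5]
r3 m[L→φ1] = [1, 4]
r3 m[L→φ3] = [5, 3]
r4 m[φ0→P] = [14, 9]
r4 m[φ0→N] = [8, 2]
r4 m[φ1→N] = [6, 7]
r4 m[φ1→L] = [12, 9]
r4 m[φ2→N] = [3, 4]
r4 m[φ3→L] = [1, 4]
r4 m[P→φ0] = [0, 0]
r4 m[N→φ0] = [9, 11]
r4 m[N→φ1] = [11, 6]
r4 m[N→φ2] = [14, 9]
r4 m[L→φ1] = [1, 4]
r4 m[L→φ3] = [12, 9]
r5 m[φ0→P] = [17, 13]
r5 m[φ0→N] = [8, 2]
r5 m[φ1→N] = [6, 7]
r5 m[φ1→L] = [12, 9]
r5 m[φ2→N] = [3, 4]
r5 m[φ3→L] = [1, 4]
r5 m[P→φ0] = [0, 0]
r5 m[N→φ0] = [9, 11]
r5 m[N→φ1] = [11, 6]
r5 m[N→φ2] = [14, 9]
r5 m[L→φ1] = [1, 4]
r5 m[L→φ3] = [12, 9]
r6 m[φ0→P] = [17, 13]
r6 m[φ0→N] = [8, 2]
r6 m[φ1→N] = [6, 7]
r6 m[φ1→L] = [12, 9]
r6 m[φ2→N] = [3, 4]
r6 m[φ3→L] = [1, 4]
r6 m[P→φ0] = [0, 0]
r6 m[N→φ0] = [9, 11]
r6 m[N→φ1] = [11, 6]
r6 m[N→φ2] = [14, 9]
r6 m[L→φ1] = [1, 4]
r6 m[L→φ3] = [12, 9]
fixed point reached at round 6
traceback from P: (P=1, N=1, L=0), score=13

assignment: (P=1, N=1, L=0); score = 13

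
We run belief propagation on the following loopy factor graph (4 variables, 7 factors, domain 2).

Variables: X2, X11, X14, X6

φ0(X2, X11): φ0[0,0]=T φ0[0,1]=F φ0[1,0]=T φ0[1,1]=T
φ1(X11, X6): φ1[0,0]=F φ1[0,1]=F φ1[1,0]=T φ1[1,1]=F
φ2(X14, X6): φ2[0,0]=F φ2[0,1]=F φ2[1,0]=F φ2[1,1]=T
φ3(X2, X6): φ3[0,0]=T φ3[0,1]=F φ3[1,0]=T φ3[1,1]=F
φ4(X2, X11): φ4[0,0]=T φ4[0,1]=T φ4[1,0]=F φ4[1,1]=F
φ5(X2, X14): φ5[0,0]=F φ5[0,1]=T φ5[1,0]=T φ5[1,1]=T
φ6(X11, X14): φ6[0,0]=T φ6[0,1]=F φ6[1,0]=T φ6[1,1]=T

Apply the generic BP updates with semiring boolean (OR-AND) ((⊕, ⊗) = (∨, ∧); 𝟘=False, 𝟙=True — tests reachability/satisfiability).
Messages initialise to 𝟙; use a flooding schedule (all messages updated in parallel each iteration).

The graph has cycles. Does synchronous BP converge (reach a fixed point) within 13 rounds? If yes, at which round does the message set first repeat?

CONVERGED at round 8

init: all messages = 𝟙 over 2 values
r1 m[φ0→X2] = [T, T]
r1 m[φ0→X11] = [T, T]
r1 m[φ1→X11] = [F, T]
r1 m[φ1→X6] = [T, F]
r1 m[φ2→X14] = [F, T]
r1 m[φ2→X6] = [F, T]
r1 m[φ3→X2] = [T, T]
r1 m[φ3→X6] = [T, F]
r1 m[φ4→X2] = [T, F]
r1 m[φ4→X11] = [T, T]
r1 m[φ5→X2] = [T, T]
r1 m[φ5→X14] = [T, T]
r1 m[φ6→X11] = [T, T]
r1 m[φ6→X14] = [T, T]
r1 m[X2→φ0] = [T, T]
r1 m[X2→φ3] = [T, T]
r1 m[X2→φ4] = [T, T]
r1 m[X2→φ5] = [T, T]
r1 m[X11→φ0] = [T, T]
r1 m[X11→φ1] = [T, T]
r1 m[X11→φ4] = [T, T]
r1 m[X11→φ6] = [T, T]
r1 m[X14→φ2] = [T, T]
r1 m[X14→φ5] = [T, T]
r1 m[X14→φ6] = [T, T]
r1 m[X6→φ1] = [T, T]
r1 m[X6→φ2] = [T, T]
r1 m[X6→φ3] = [T, T]
r2 m[φ0→X2] = [T, T]
r2 m[φ0→X11] = [T, T]
r2 m[φ1→X11] = [F, T]
r2 m[φ1→X6] = [T, F]
r2 m[φ2→X14] = [F, T]
r2 m[φ2→X6] = [F, T]
r2 m[φ3→X2] = [T, T]
r2 m[φ3→X6] = [T, F]
r2 m[φ4→X2] = [T, F]
r2 m[φ4→X11] = [T, T]
r2 m[φ5→X2] = [T, T]
r2 m[φ5→X14] = [T, T]
r2 m[φ6→X11] = [T, T]
r2 m[φ6→X14] = [T, T]
r2 m[X2→φ0] = [T, F]
r2 m[X2→φ3] = [T, F]
r2 m[X2→φ4] = [T, T]
r2 m[X2→φ5] = [T, F]
r2 m[X11→φ0] = [F, T]
r2 m[X11→φ1] = [T, T]
r2 m[X11→φ4] = [F, T]
r2 m[X11→φ6] = [F, T]
r2 m[X14→φ2] = [T, T]
r2 m[X14→φ5] = [F, T]
r2 m[X14→φ6] = [F, T]
r2 m[X6→φ1] = [F, F]
r2 m[X6→φ2] = [T, F]
r2 m[X6→φ3] = [F, F]
r3 m[φ0→X2] = [F, T]
r3 m[φ0→X11] = [T, F]
r3 m[φ1→X11] = [F, F]
r3 m[φ1→X6] = [T, F]
r3 m[φ2→X14] = [F, F]
r3 m[φ2→X6] = [F, T]
r3 m[φ3→X2] = [F, F]
r3 m[φ3→X6] = [T, F]
r3 m[φ4→X2] = [T, F]
r3 m[φ4→X11] = [T, T]
r3 m[φ5→X2] = [T, T]
r3 m[φ5→X14] = [F, T]
r3 m[φ6→X11] = [F, T]
r3 m[φ6→X14] = [T, T]
r3 m[X2→φ0] = [T, F]
r3 m[X2→φ3] = [T, F]
r3 m[X2→φ4] = [T, T]
r3 m[X2→φ5] = [T, F]
r3 m[X11→φ0] = [F, T]
r3 m[X11→φ1] = [T, T]
r3 m[X11→φ4] = [F, T]
r3 m[X11→φ6] = [F, T]
r3 m[X14→φ2] = [T, T]
r3 m[X14→φ5] = [F, T]
r3 m[X14→φ6] = [F, T]
r3 m[X6→φ1] = [F, F]
r3 m[X6→φ2] = [T, F]
r3 m[X6→φ3] = [F, F]
r4 m[φ0→X2] = [F, T]
r4 m[φ0→X11] = [T, F]
r4 m[φ1→X11] = [F, F]
r4 m[φ1→X6] = [T, F]
r4 m[φ2→X14] = [F, F]
r4 m[φ2→X6] = [F, T]
r4 m[φ3→X2] = [F, F]
r4 m[φ3→X6] = [T, F]
r4 m[φ4→X2] = [T, F]
r4 m[φ4→X11] = [T, T]
r4 m[φ5→X2] = [T, T]
r4 m[φ5→X14] = [F, T]
r4 m[φ6→X11] = [F, T]
r4 m[φ6→X14] = [T, T]
r4 m[X2→φ0] = [F, F]
r4 m[X2→φ3] = [F, F]
r4 m[X2→φ4] = [F, F]
r4 m[X2→φ5] = [F, F]
r4 m[X11→φ0] = [F, F]
r4 m[X11→φ1] = [F, F]
r4 m[X11→φ4] = [F, F]
r4 m[X11→φ6] = [F, F]
r4 m[X14→φ2] = [F, T]
r4 m[X14→φ5] = [F, F]
r4 m[X14→φ6] = [F, F]
r4 m[X6→φ1] = [F, F]
r4 m[X6→φ2] = [T, F]
r4 m[X6→φ3] = [F, F]
r5 m[φ0→X2] = [F, F]
r5 m[φ0→X11] = [F, F]
r5 m[φ1→X11] = [F, F]
r5 m[φ1→X6] = [F, F]
r5 m[φ2→X14] = [F, F]
r5 m[φ2→X6] = [F, T]
r5 m[φ3→X2] = [F, F]
r5 m[φ3→X6] = [F, F]
r5 m[φ4→X2] = [F, F]
r5 m[φ4→X11] = [F, F]
r5 m[φ5→X2] = [F, F]
r5 m[φ5→X14] = [F, F]
r5 m[φ6→X11] = [F, F]
r5 m[φ6→X14] = [F, F]
r5 m[X2→φ0] = [F, F]
r5 m[X2→φ3] = [F, F]
r5 m[X2→φ4] = [F, F]
r5 m[X2→φ5] = [F, F]
r5 m[X11→φ0] = [F, F]
r5 m[X11→φ1] = [F, F]
r5 m[X11→φ4] = [F, F]
r5 m[X11→φ6] = [F, F]
r5 m[X14→φ2] = [F, T]
r5 m[X14→φ5] = [F, F]
r5 m[X14→φ6] = [F, F]
r5 m[X6→φ1] = [F, F]
r5 m[X6→φ2] = [T, F]
r5 m[X6→φ3] = [F, F]
r6 m[φ0→X2] = [F, F]
r6 m[φ0→X11] = [F, F]
r6 m[φ1→X11] = [F, F]
r6 m[φ1→X6] = [F, F]
r6 m[φ2→X14] = [F, F]
r6 m[φ2→X6] = [F, T]
r6 m[φ3→X2] = [F, F]
r6 m[φ3→X6] = [F, F]
r6 m[φ4→X2] = [F, F]
r6 m[φ4→X11] = [F, F]
r6 m[φ5→X2] = [F, F]
r6 m[φ5→X14] = [F, F]
r6 m[φ6→X11] = [F, F]
r6 m[φ6→X14] = [F, F]
r6 m[X2→φ0] = [F, F]
r6 m[X2→φ3] = [F, F]
r6 m[X2→φ4] = [F, F]
r6 m[X2→φ5] = [F, F]
r6 m[X11→φ0] = [F, F]
r6 m[X11→φ1] = [F, F]
r6 m[X11→φ4] = [F, F]
r6 m[X11→φ6] = [F, F]
r6 m[X14→φ2] = [F, F]
r6 m[X14→φ5] = [F, F]
r6 m[X14→φ6] = [F, F]
r6 m[X6→φ1] = [F, F]
r6 m[X6→φ2] = [F, F]
r6 m[X6→φ3] = [F, F]
r7 m[φ0→X2] = [F, F]
r7 m[φ0→X11] = [F, F]
r7 m[φ1→X11] = [F, F]
r7 m[φ1→X6] = [F, F]
r7 m[φ2→X14] = [F, F]
r7 m[φ2→X6] = [F, F]
r7 m[φ3→X2] = [F, F]
r7 m[φ3→X6] = [F, F]
r7 m[φ4→X2] = [F, F]
r7 m[φ4→X11] = [F, F]
r7 m[φ5→X2] = [F, F]
r7 m[φ5→X14] = [F, F]
r7 m[φ6→X11] = [F, F]
r7 m[φ6→X14] = [F, F]
r7 m[X2→φ0] = [F, F]
r7 m[X2→φ3] = [F, F]
r7 m[X2→φ4] = [F, F]
r7 m[X2→φ5] = [F, F]
r7 m[X11→φ0] = [F, F]
r7 m[X11→φ1] = [F, F]
r7 m[X11→φ4] = [F, F]
r7 m[X11→φ6] = [F, F]
r7 m[X14→φ2] = [F, F]
r7 m[X14→φ5] = [F, F]
r7 m[X14→φ6] = [F, F]
r7 m[X6→φ1] = [F, F]
r7 m[X6→φ2] = [F, F]
r7 m[X6→φ3] = [F, F]
r8 m[φ0→X2] = [F, F]
r8 m[φ0→X11] = [F, F]
r8 m[φ1→X11] = [F, F]
r8 m[φ1→X6] = [F, F]
r8 m[φ2→X14] = [F, F]
r8 m[φ2→X6] = [F, F]
r8 m[φ3→X2] = [F, F]
r8 m[φ3→X6] = [F, F]
r8 m[φ4→X2] = [F, F]
r8 m[φ4→X11] = [F, F]
r8 m[φ5→X2] = [F, F]
r8 m[φ5→X14] = [F, F]
r8 m[φ6→X11] = [F, F]
r8 m[φ6→X14] = [F, F]
r8 m[X2→φ0] = [F, F]
r8 m[X2→φ3] = [F, F]
r8 m[X2→φ4] = [F, F]
r8 m[X2→φ5] = [F, F]
r8 m[X11→φ0] = [F, F]
r8 m[X11→φ1] = [F, F]
r8 m[X11→φ4] = [F, F]
r8 m[X11→φ6] = [F, F]
r8 m[X14→φ2] = [F, F]
r8 m[X14→φ5] = [F, F]
r8 m[X14→φ6] = [F, F]
r8 m[X6→φ1] = [F, F]
r8 m[X6→φ2] = [F, F]
r8 m[X6→φ3] = [F, F]
fixed point reached at round 8
messages reach a fixed point at round 8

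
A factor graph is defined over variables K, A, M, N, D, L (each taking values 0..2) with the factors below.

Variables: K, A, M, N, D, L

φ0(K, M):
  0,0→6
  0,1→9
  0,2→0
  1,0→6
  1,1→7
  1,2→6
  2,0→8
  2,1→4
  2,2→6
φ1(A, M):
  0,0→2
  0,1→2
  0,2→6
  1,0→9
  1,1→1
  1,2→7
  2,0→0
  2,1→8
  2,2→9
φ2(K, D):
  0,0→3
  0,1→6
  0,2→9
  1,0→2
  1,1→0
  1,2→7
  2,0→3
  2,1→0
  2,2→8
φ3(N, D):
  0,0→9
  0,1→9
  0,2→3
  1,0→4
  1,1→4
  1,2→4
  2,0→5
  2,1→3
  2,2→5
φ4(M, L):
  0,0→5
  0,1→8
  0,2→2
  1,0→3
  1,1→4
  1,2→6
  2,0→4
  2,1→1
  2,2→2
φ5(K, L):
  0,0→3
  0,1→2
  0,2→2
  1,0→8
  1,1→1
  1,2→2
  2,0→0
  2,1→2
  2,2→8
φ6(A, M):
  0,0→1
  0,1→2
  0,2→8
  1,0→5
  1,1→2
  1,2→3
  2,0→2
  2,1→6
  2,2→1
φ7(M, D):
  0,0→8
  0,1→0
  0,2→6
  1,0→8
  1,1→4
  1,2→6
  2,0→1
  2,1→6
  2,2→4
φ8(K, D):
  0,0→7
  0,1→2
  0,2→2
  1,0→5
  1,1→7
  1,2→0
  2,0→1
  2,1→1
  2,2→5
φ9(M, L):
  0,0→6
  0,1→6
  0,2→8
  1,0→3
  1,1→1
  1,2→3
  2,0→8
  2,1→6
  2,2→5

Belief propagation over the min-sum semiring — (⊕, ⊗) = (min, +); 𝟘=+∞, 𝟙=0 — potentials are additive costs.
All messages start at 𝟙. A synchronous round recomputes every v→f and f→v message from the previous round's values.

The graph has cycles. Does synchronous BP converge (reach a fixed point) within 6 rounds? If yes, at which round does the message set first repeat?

init: all messages = 𝟙 over 3 values
r1 m[φ0→K] = [0, 6, 4]
r1 m[φ0→M] = [6, 4, 0]
r1 m[φ1→A] = [2, 1, 0]
r1 m[φ1→M] = [0, 1, 6]
r1 m[φ2→K] = [3, 0, 0]
r1 m[φ2→D] = [2, 0, 7]
r1 m[φ3→N] = [3, 4, 3]
r1 m[φ3→D] = [4, 3, 3]
r1 m[φ4→M] = [2, 3, 1]
r1 m[φ4→L] = [3, 1, 2]
r1 m[φ5→K] = [2, 1, 0]
r1 m[φ5→L] = [0, 1, 2]
r1 m[φ6→A] = [1, 2, 1]
r1 m[φ6→M] = [1, 2, 1]
r1 m[φ7→M] = [0, 4, 1]
r1 m[φ7→D] = [1, 0, 4]
r1 m[φ8→K] = [2, 0, 1]
r1 m[φ8→D] = [1, 1, 0]
r1 m[φ9→M] = [6, 1, 5]
r1 m[φ9→L] = [3, 1, 3]
r1 m[K→φ0] = [0, 0, 0]
r1 m[K→φ2] = [0, 0, 0]
r1 m[K→φ5] = [0, 0, 0]
r1 m[K→φ8] = [0, 0, 0]
r1 m[A→φ1] = [0, 0, 0]
r1 m[A→φ6] = [0, 0, 0]
r1 m[M→φ0] = [0, 0, 0]
r1 m[M→φ1] = [0, 0, 0]
r1 m[M→φ4] = [0, 0, 0]
r1 m[M→φ6] = [0, 0, 0]
r1 m[M→φ7] = [0, 0, 0]
r1 m[M→φ9] = [0, 0, 0]
r1 m[N→φ3] = [0, 0, 0]
r1 m[D→φ2] = [0, 0, 0]
r1 m[D→φ3] = [0, 0, 0]
r1 m[D→φ7] = [0, 0, 0]
r1 m[D→φ8] = [0, 0, 0]
r1 m[L→φ4] = [0, 0, 0]
r1 m[L→φ5] = [0, 0, 0]
r1 m[L→φ9] = [0, 0, 0]
r2 m[φ0→K] = [0, 6, 4]
r2 m[φ0→M] = [6, 4, 0]
r2 m[φ1→A] = [2, 1, 0]
r2 m[φ1→M] = [0, 1, 6]
r2 m[φ2→K] = [3, 0, 0]
r2 m[φ2→D] = [2, 0, 7]
r2 m[φ3→N] = [3, 4, 3]
r2 m[φ3→D] = [4, 3, 3]
r2 m[φ4→M] = [2, 3, 1]
r2 m[φ4→L] = [3, 1, 2]
r2 m[φ5→K] = [2, 1, 0]
r2 m[φ5→L] = [0, 1, 2]
r2 m[φ6→A] = [1, 2, 1]
r2 m[φ6→M] = [1, 2, 1]
r2 m[φ7→M] = [0, 4, 1]
r2 m[φ7→D] = [1, 0, 4]
r2 m[φ8→K] = [2, 0, 1]
r2 m[φ8→D] = [1, 1, 0]
r2 m[φ9→M] = [6, 1, 5]
r2 m[φ9→L] = [3, 1, 3]
r2 m[K→φ0] = [7, 1, 1]
r2 m[K→φ2] = [4, 7, 5]
r2 m[K→φ5] = [5, 6, 5]
r2 m[K→φ8] = [5, 7, 4]
r2 m[A→φ1] = [1, 2, 1]
r2 m[A→φ6] = [2, 1, 0]
r2 m[M→φ0] = [9, 11, 14]
r2 m[M→φ1] = [15, 14, 8]
r2 m[M→φ4] = [13, 12, 13]
r2 m[M→φ6] = [14, 13, 13]
r2 m[M→φ7] = [15, 11, 13]
r2 m[M→φ9] = [9, 14, 9]
r2 m[N→φ3] = [0, 0, 0]
r2 m[D→φ2] = [6, 4, 7]
r2 m[D→φ3] = [4, 1, 11]
r2 m[D→φ7] = [7, 4, 10]
r2 m[D→φ8] = [7, 3, 14]
r2 m[L→φ4] = [3, 2, 5]
r2 m[L→φ5] = [6, 2, 5]
r2 m[L→φ9] = [3, 2, 4]
r3 m[φ0→K] = [14, 15, 15]
r3 m[φ0→M] = [7, 5, 7]
r3 m[φ1→A] = [14, 15, 15]
r3 m[φ1→M] = [1, 3, 7]
r3 m[φ2→K] = [9, 4, 4]
r3 m[φ2→D] = [7, 5, 13]
r3 m[φ3→N] = [10, 5, 4]
r3 m[φ3→D] = [4, 3, 3]
r3 m[φ4→M] = [7, 6, 3]
r3 m[φ4→L] = [15, 14, 15]
r3 m[φ5→K] = [4, 3, 4]
r3 m[φ5→L] = [5, 7, 7]
r3 m[φ6→A] = [15, 15, 14]
r3 m[φ6→M] = [2, 3, 1]
r3 m[φ7→M] = [4, 8, 8]
r3 m[φ7→D] = [14, 15, 17]
r3 m[φ8→K] = [5, 10, 4]
r3 m[φ8→D] = [5, 5, 7]
r3 m[φ9→M] = [8, 3, 8]
r3 m[φ9→L] = [15, 15, 14]
r3 m[K→φ0] = [7, 1, 1]
r3 m[K→φ2] = [4, 7, 5]
r3 m[K→φ5] = [5, 6, 5]
r3 m[K→φ8] = [5, 7, 4]
r3 m[A→φ1] = [1, 2, 1]
r3 m[A→φ6] = [2, 1, 0]
r3 m[M→φ0] = [9, 11, 14]
r3 m[M→φ1] = [15, 14, 8]
r3 m[M→φ4] = [13, 12, 13]
r3 m[M→φ6] = [14, 13, 13]
r3 m[M→φ7] = [15, 11, 13]
r3 m[M→φ9] = [9, 14, 9]
r3 m[N→φ3] = [0, 0, 0]
r3 m[D→φ2] = [6, 4, 7]
r3 m[D→φ3] = [4, 1, 11]
r3 m[D→φ7] = [7, 4, 10]
r3 m[D→φ8] = [7, 3, 14]
r3 m[L→φ4] = [3, 2, 5]
r3 m[L→φ5] = [6, 2, 5]
r3 m[L→φ9] = [3, 2, 4]
r4 m[φ0→K] = [14, 15, 15]
r4 m[φ0→M] = [7, 5, 7]
r4 m[φ1→A] = [14, 15, 15]
r4 m[φ1→M] = [1, 3, 7]
r4 m[φ2→K] = [9, 4, 4]
r4 m[φ2→D] = [7, 5, 13]
r4 m[φ3→N] = [10, 5, 4]
r4 m[φ3→D] = [4, 3, 3]
r4 m[φ4→M] = [7, 6, 3]
r4 m[φ4→L] = [15, 14, 15]
r4 m[φ5→K] = [4, 3, 4]
r4 m[φ5→L] = [5, 7, 7]
r4 m[φ6→A] = [15, 15, 14]
r4 m[φ6→M] = [2, 3, 1]
r4 m[φ7→M] = [4, 8, 8]
r4 m[φ7→D] = [14, 15, 17]
r4 m[φ8→K] = [5, 10, 4]
r4 m[φ8→D] = [5, 5, 7]
r4 m[φ9→M] = [8, 3, 8]
r4 m[φ9→L] = [15, 15, 14]
r4 m[K→φ0] = [18, 17, 12]
r4 m[K→φ2] = [23, 28, 23]
r4 m[K→φ5] = [28, 29, 23]
r4 m[K→φ8] = [27, 22, 23]
r4 m[A→φ1] = [15, 15, 14]
r4 m[A→φ6] = [14, 15, 15]
r4 m[M→φ0] = [22, 23, 27]
r4 m[M→φ1] = [28, 25, 27]
r4 m[M→φ4] = [22, 22, 31]
r4 m[M→φ6] = [27, 25, 33]
r4 m[M→φ7] = [25, 20, 26]
r4 m[M→φ9] = [21, 25, 26]
r4 m[N→φ3] = [0, 0, 0]
r4 m[D→φ2] = [23, 23, 27]
r4 m[D→φ3] = [26, 25, 37]
r4 m[D→φ7] = [16, 13, 23]
r4 m[D→φ8] = [25, 23, 33]
r4 m[L→φ4] = [20, 22, 21]
r4 m[L→φ5] = [30, 29, 29]
r4 m[L→φ9] = [20, 21, 22]
r5 m[φ0→K] = [27, 28, 27]
r5 m[φ0→M] = [20, 16, 18]
r5 m[φ1→A] = [27, 26, 28]
r5 m[φ1→M] = [14, 16, 21]
r5 m[φ2→K] = [26, 23, 23]
r5 m[φ2→D] = [26, 23, 31]
r5 m[φ3→N] = [34, 29, 28]
r5 m[φ3→D] = [4, 3, 3]
r5 m[φ4→M] = [23, 23, 23]
r5 m[φ4→L] = [25, 26, 24]
r5 m[φ5→K] = [31, 30, 30]
r5 m[φ5→L] = [23, 25, 30]
r5 m[φ6→A] = [27, 27, 29]
r5 m[φ6→M] = [15, 16, 16]
r5 m[φ7→M] = [13, 17, 17]
r5 m[φ7→D] = [27, 24, 26]
r5 m[φ8→K] = [25, 30, 24]
r5 m[φ8→D] = [24, 24, 22]
r5 m[φ9→M] = [26, 22, 27]
r5 m[φ9→L] = [27, 26, 28]
r5 m[K→φ0] = [18, 17, 12]
r5 m[K→φ2] = [23, 28, 23]
r5 m[K→φ5] = [28, 29, 23]
r5 m[K→φ8] = [27, 22, 23]
r5 m[A→φ1] = [15, 15, 14]
r5 m[A→φ6] = [14, 15, 15]
r5 m[M→φ0] = [22, 23, 27]
r5 m[M→φ1] = [28, 25, 27]
r5 m[M→φ4] = [22, 22, 31]
r5 m[M→φ6] = [27, 25, 33]
r5 m[M→φ7] = [25, 20, 26]
r5 m[M→φ9] = [21, 25, 26]
r5 m[N→φ3] = [0, 0, 0]
r5 m[D→φ2] = [23, 23, 27]
r5 m[D→φ3] = [26, 25, 37]
r5 m[D→φ7] = [16, 13, 23]
r5 m[D→φ8] = [25, 23, 33]
r5 m[L→φ4] = [20, 22, 21]
r5 m[L→φ5] = [30, 29, 29]
r5 m[L→φ9] = [20, 21, 22]
r6 m[φ0→K] = [27, 28, 27]
r6 m[φ0→M] = [20, 16, 18]
r6 m[φ1→A] = [27, 26, 28]
r6 m[φ1→M] = [14, 16, 21]
r6 m[φ2→K] = [26, 23, 23]
r6 m[φ2→D] = [26, 23, 31]
r6 m[φ3→N] = [34, 29, 28]
r6 m[φ3→D] = [4, 3, 3]
r6 m[φ4→M] = [23, 23, 23]
r6 m[φ4→L] = [25, 26, 24]
r6 m[φ5→K] = [31, 30, 30]
r6 m[φ5→L] = [23, 25, 30]
r6 m[φ6→A] = [27, 27, 29]
r6 m[φ6→M] = [15, 16, 16]
r6 m[φ7→M] = [13, 17, 17]
r6 m[φ7→D] = [27, 24, 26]
r6 m[φ8→K] = [25, 30, 24]
r6 m[φ8→D] = [24, 24, 22]
r6 m[φ9→M] = [26, 22, 27]
r6 m[φ9→L] = [27, 26, 28]
r6 m[K→φ0] = [82, 83, 77]
r6 m[K→φ2] = [83, 88, 81]
r6 m[K→φ5] = [78, 81, 74]
r6 m[K→φ8] = [84, 81, 80]
r6 m[A→φ1] = [27, 27, 29]
r6 m[A→φ6] = [27, 26, 28]
r6 m[M→φ0] = [91, 94, 104]
r6 m[M→φ1] = [97, 94, 101]
r6 m[M→φ4] = [88, 87, 99]
r6 m[M→φ6] = [96, 94, 106]
r6 m[M→φ7] = [98, 93, 105]
r6 m[M→φ9] = [85, 88, 95]
r6 m[N→φ3] = [0, 0, 0]
r6 m[D→φ2] = [55, 51, 51]
r6 m[D→φ3] = [77, 71, 79]
r6 m[D→φ7] = [54, 50, 56]
r6 m[D→φ8] = [57, 50, 60]
r6 m[L→φ4] = [50, 51, 58]
r6 m[L→φ5] = [52, 52, 52]
r6 m[L→φ9] = [48, 51, 54]
no fixed point within 6 rounds

NOT CONVERGED within 6 rounds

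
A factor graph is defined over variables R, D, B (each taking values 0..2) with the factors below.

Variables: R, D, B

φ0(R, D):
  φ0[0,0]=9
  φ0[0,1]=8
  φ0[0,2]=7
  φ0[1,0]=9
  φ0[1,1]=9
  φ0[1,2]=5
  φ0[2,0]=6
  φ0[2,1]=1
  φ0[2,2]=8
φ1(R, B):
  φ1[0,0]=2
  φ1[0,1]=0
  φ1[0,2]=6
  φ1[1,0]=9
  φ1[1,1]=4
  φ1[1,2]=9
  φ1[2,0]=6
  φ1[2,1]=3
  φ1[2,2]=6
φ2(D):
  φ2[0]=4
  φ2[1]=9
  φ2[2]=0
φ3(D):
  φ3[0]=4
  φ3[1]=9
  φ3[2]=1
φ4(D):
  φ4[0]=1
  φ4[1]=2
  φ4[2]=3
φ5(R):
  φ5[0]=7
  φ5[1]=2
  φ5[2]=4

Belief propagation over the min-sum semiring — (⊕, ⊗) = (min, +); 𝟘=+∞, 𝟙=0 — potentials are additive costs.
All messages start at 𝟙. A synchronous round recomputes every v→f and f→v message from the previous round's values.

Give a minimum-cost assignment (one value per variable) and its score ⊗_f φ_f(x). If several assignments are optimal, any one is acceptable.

assignment: (R=1, D=2, B=1); score = 15

init: all messages = 𝟙 over 3 values
r1 m[φ0→R] = [7, 5, 1]
r1 m[φ0→D] = [6, 1, 5]
r1 m[φ1→R] = [0, 4, 3]
r1 m[φ1→B] = [2, 0, 6]
r1 m[φ2→D] = [4, 9, 0]
r1 m[φ3→D] = [4, 9, 1]
r1 m[φ4→D] = [1, 2, 3]
r1 m[φ5→R] = [7, 2, 4]
r1 m[R→φ0] = [0, 0, 0]
r1 m[R→φ1] = [0, 0, 0]
r1 m[R→φ5] = [0, 0, 0]
r1 m[D→φ0] = [0, 0, 0]
r1 m[D→φ2] = [0, 0, 0]
r1 m[D→φ3] = [0, 0, 0]
r1 m[D→φ4] = [0, 0, 0]
r1 m[B→φ1] = [0, 0, 0]
r2 m[φ0→R] = [7, 5, 1]
r2 m[φ0→D] = [6, 1, 5]
r2 m[φ1→R] = [0, 4, 3]
r2 m[φ1→B] = [2, 0, 6]
r2 m[φ2→D] = [4, 9, 0]
r2 m[φ3→D] = [4, 9, 1]
r2 m[φ4→D] = [1, 2, 3]
r2 m[φ5→R] = [7, 2, 4]
r2 m[R→φ0] = [7, 6, 7]
r2 m[R→φ1] = [14, 7, 5]
r2 m[R→φ5] = [7, 9, 4]
r2 m[D→φ0] = [9, 20, 4]
r2 m[D→φ2] = [11, 12, 9]
r2 m[D→φ3] = [11, 12, 8]
r2 m[D→φ4] = [14, 19, 6]
r2 m[B→φ1] = [0, 0, 0]
r3 m[φ0→R] = [11, 9, 12]
r3 m[φ0→D] = [13, 8, 11]
r3 m[φ1→R] = [0, 4, 3]
r3 m[φ1→B] = [11, 8, 11]
r3 m[φ2→D] = [4, 9, 0]
r3 m[φ3→D] = [4, 9, 1]
r3 m[φ4→D] = [1, 2, 3]
r3 m[φ5→R] = [7, 2, 4]
r3 m[R→φ0] = [7, 6, 7]
r3 m[R→φ1] = [14, 7, 5]
r3 m[R→φ5] = [7, 9, 4]
r3 m[D→φ0] = [9, 20, 4]
r3 m[D→φ2] = [11, 12, 9]
r3 m[D→φ3] = [11, 12, 8]
r3 m[D→φ4] = [14, 19, 6]
r3 m[B→φ1] = [0, 0, 0]
r4 m[φ0→R] = [11, 9, 12]
r4 m[φ0→D] = [13, 8, 11]
r4 m[φ1→R] = [0, 4, 3]
r4 m[φ1→B] = [11, 8, 11]
r4 m[φ2→D] = [4, 9, 0]
r4 m[φ3→D] = [4, 9, 1]
r4 m[φ4→D] = [1, 2, 3]
r4 m[φ5→R] = [7, 2, 4]
r4 m[R→φ0] = [7, 6, 7]
r4 m[R→φ1] = [18, 11, 16]
r4 m[R→φ5] = [11, 13, 15]
r4 m[D→φ0] = [9, 20, 4]
r4 m[D→φ2] = [18, 19, 15]
r4 m[D→φ3] = [18, 19, 14]
r4 m[D→φ4] = [21, 26, 12]
r4 m[B→φ1] = [0, 0, 0]
r5 m[φ0→R] = [11, 9, 12]
r5 m[φ0→D] = [13, 8, 11]
r5 m[φ1→R] = [0, 4, 3]
r5 m[φ1→B] = [20, 15, 20]
r5 m[φ2→D] = [4, 9, 0]
r5 m[φ3→D] = [4, 9, 1]
r5 m[φ4→D] = [1, 2, 3]
r5 m[φ5→R] = [7, 2, 4]
r5 m[R→φ0] = [7, 6, 7]
r5 m[R→φ1] = [18, 11, 16]
r5 m[R→φ5] = [11, 13, 15]
r5 m[D→φ0] = [9, 20, 4]
r5 m[D→φ2] = [18, 19, 15]
r5 m[D→φ3] = [18, 19, 14]
r5 m[D→φ4] = [21, 26, 12]
r5 m[B→φ1] = [0, 0, 0]
r6 m[φ0→R] = [11, 9, 12]
r6 m[φ0→D] = [13, 8, 11]
r6 m[φ1→R] = [0, 4, 3]
r6 m[φ1→B] = [20, 15, 20]
r6 m[φ2→D] = [4, 9, 0]
r6 m[φ3→D] = [4, 9, 1]
r6 m[φ4→D] = [1, 2, 3]
r6 m[φ5→R] = [7, 2, 4]
r6 m[R→φ0] = [7, 6, 7]
r6 m[R→φ1] = [18, 11, 16]
r6 m[R→φ5] = [11, 13, 15]
r6 m[D→φ0] = [9, 20, 4]
r6 m[D→φ2] = [18, 19, 15]
r6 m[D→φ3] = [18, 19, 14]
r6 m[D→φ4] = [21, 26, 12]
r6 m[B→φ1] = [0, 0, 0]
fixed point reached at round 6
traceback from R: (R=1, D=2, B=1), score=15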